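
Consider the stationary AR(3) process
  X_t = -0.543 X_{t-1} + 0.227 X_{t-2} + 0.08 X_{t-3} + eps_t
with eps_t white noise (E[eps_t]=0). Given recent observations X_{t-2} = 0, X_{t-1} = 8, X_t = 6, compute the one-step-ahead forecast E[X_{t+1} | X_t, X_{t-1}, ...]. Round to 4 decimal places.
E[X_{t+1} \mid \mathcal F_t] = -1.4420

For an AR(p) model X_t = c + sum_i phi_i X_{t-i} + eps_t, the
one-step-ahead conditional mean is
  E[X_{t+1} | X_t, ...] = c + sum_i phi_i X_{t+1-i}.
Substitute known values:
  E[X_{t+1} | ...] = (-0.543) * (6) + (0.227) * (8) + (0.08) * (0)
                   = -1.4420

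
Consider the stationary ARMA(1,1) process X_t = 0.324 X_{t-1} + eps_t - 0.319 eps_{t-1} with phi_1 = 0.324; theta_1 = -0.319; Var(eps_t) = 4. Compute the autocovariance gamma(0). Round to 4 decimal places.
\gamma(0) = 4.0001

Multiply the model equation by X_{t-k} and take expectations. With theta_0 = psi_0 = 1 and psi_j the MA(infinity) weights, this gives
  gamma(k) - sum_i phi_i gamma(k-i) = c_k,
  c_k = sigma^2 * sum_{j=k..q} theta_j psi_{j-k}   (c_k = 0 for k > q),
using gamma(-m) = gamma(m).
psi-weights needed (psi_j = theta_j + sum_i phi_i psi_{j-i}):
  psi_1 = theta_1 + phi_1 = -0.319 + (0.324) = 0.005
Right-hand sides:
  c_0 = sigma^2 (1 + theta_1 psi_1) = 4 * (1 + (-0.319)(0.005)) = 4 * 0.998405 = 3.99362
  c_1 = sigma^2 theta_1 = 4 * (-0.319) = -1.276
  c_2 = 0
Equations for k = 0 and k = 1 (AR order 1):
  gamma(0) = phi_1 gamma(1) + c_0
  gamma(1) = phi_1 gamma(0) + c_1
Substituting the second into the first: gamma(0) (1 - phi_1^2) = c_0 + phi_1 c_1, so
  gamma(0) = (c_0 + phi_1 c_1) / (1 - phi_1^2) = (3.99362 + (0.324)(-1.276)) / (1 - (0.324)^2) = 3.580196 / 0.895024 = 4.000112.
Therefore gamma(0) = 4.0001 (to 4 decimal places).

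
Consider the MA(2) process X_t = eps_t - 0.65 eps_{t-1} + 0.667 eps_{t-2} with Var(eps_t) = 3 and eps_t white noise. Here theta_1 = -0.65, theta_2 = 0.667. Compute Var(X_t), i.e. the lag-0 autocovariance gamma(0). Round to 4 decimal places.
\gamma(0) = 5.6022

For an MA(q) process X_t = eps_t + sum_i theta_i eps_{t-i} with
Var(eps_t) = sigma^2, the variance is
  gamma(0) = sigma^2 * (1 + sum_i theta_i^2).
  sum_i theta_i^2 = (-0.65)^2 + (0.667)^2 = 0.4225 + 0.444889 = 0.867389.
  gamma(0) = 3 * (1 + 0.867389) = 3 * 1.867389 = 5.602167, which rounds to 5.6022.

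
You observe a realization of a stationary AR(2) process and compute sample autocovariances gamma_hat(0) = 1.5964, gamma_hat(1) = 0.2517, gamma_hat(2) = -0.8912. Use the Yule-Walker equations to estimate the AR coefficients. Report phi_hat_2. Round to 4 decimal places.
\hat\phi_{2} = -0.5980

The Yule-Walker equations for an AR(p) process read, in matrix form,
  Gamma_p phi = r_p,   with   (Gamma_p)_{ij} = gamma(|i - j|),
                       (r_p)_i = gamma(i),   i,j = 1..p.
Substitute the sample gammas (Toeplitz matrix and right-hand side of size 2):
  Gamma_p = [[1.5964, 0.2517], [0.2517, 1.5964]]
  r_p     = [0.2517, -0.8912]
Written out:
  1.5964 phi_1 + 0.2517 phi_2 = 0.2517
  0.2517 phi_1 + 1.5964 phi_2 = -0.8912
Solve by Cramer's rule:
  det = gamma(0)^2 - gamma(1)^2 = (1.5964)^2 - (0.2517)^2 = 2.54849296 - 0.06335289 = 2.48514007
  phi_hat_1 = [gamma(1) gamma(0) - gamma(1) gamma(2)] / det = [(0.2517)(1.5964) - (0.2517)(-0.8912)] / 2.48514007 = 0.62612892 / 2.48514007 = 0.2519
  phi_hat_2 = [gamma(0) gamma(2) - gamma(1)^2] / det = [(1.5964)(-0.8912) - (0.2517)^2] / 2.48514007 = -1.48606457 / 2.48514007 = -0.598
So phi_hat = [0.2519, -0.5980].
Therefore phi_hat_2 = -0.5980.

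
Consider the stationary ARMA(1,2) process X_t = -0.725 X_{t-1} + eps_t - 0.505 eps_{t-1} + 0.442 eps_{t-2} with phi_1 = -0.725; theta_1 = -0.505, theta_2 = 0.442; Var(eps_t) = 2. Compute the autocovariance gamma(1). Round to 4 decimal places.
\gamma(1) = -11.1785

Multiply the model equation by X_{t-k} and take expectations. With theta_0 = psi_0 = 1 and psi_j the MA(infinity) weights, this gives
  gamma(k) - sum_i phi_i gamma(k-i) = c_k,
  c_k = sigma^2 * sum_{j=k..q} theta_j psi_{j-k}   (c_k = 0 for k > q),
using gamma(-m) = gamma(m).
psi-weights needed (psi_j = theta_j + sum_i phi_i psi_{j-i}):
  psi_1 = theta_1 + phi_1 = -0.505 + (-0.725) = -1.23
  psi_2 = theta_2 + phi_1 psi_1 = 0.442 + (-0.725)(-1.23) = 1.33375
Right-hand sides:
  c_0 = sigma^2 (1 + theta_1 psi_1 + theta_2 psi_2) = 2 * (1 + (-0.505)(-1.23) + (0.442)(1.33375)) = 2 * 2.210668 = 4.421335
  c_1 = sigma^2 (theta_1 + theta_2 psi_1) = 2 * (-0.505 + (0.442)(-1.23)) = -2.09732
  c_2 = sigma^2 theta_2 = 2 * (0.442) = 0.884
Equations for k = 0 and k = 1 (AR order 1):
  gamma(0) = phi_1 gamma(1) + c_0
  gamma(1) = phi_1 gamma(0) + c_1
Substituting the second into the first: gamma(0) (1 - phi_1^2) = c_0 + phi_1 c_1, so
  gamma(0) = (c_0 + phi_1 c_1) / (1 - phi_1^2) = (4.421335 + (-0.725)(-2.09732)) / (1 - (-0.725)^2) = 5.941892 / 0.474375 = 12.525728.
  gamma(1) = phi_1 gamma(0) + c_1 = (-0.725)(12.525728) + (-2.09732) = -11.178472.
Therefore gamma(1) = -11.1785 (to 4 decimal places).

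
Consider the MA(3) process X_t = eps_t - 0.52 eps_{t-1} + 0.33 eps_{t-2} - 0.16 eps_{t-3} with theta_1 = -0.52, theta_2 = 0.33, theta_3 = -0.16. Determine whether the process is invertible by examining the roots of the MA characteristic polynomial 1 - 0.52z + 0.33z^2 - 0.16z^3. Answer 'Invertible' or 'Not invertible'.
\text{Invertible}

The MA(q) characteristic polynomial is P(z) = 1 - 0.52z + 0.33z^2 - 0.16z^3.
Invertibility requires all roots to lie outside the unit circle, i.e. |z| > 1 for every root.
Degree 3: look for a simple real root z0 first, then factor out (1 - z/z0) and solve the remaining quadratic.
Testing z0 = 2: P(2) = 1 + (-0.52)(2) + (0.33)(2)^2 + (-0.16)(2)^3
  = 1 + (-1.04) + (1.32) + (-1.28) = 0.  So z_0 = 2 is a root, |z_0| = 2.
Divide out the factor (1 - 0.5 z) = (1 - z/z0) (since 1/z0 = 0.5):
  P(z) = (1 - 0.5 z)(1 + (-0.02) z + (0.32) z^2)
  [check: z-coef -0.02 - (0.5) = -0.52; z^2-coef 0.32 - (0.5)(-0.02) = 0.33; z^3-coef -(0.5)(0.32) = -0.16.]
Remaining roots from the quadratic factor 1 + (-0.02) z + (0.32) z^2:
  Set 1 + (-0.02) z + (0.32) z^2 = 0, i.e. a z^2 + b z + c = 0 with a = 0.32, b = -0.02, c = 1.
  Discriminant D = b^2 - 4ac = (-0.02)^2 - 4*(0.32)*1 = 0.0004 - (1.28) = -1.2796.
  D < 0, so the roots are the complex-conjugate pair z = (-b +/- i sqrt(-D)) / (2a) = 0.0312 +/- 1.7675i.
  For a conjugate pair |z|^2 = z * conj(z) = (product of roots) = c/a = 1/(0.32) = 3.125, so |z| = sqrt(3.125) = 1.7678 for both roots.
Moduli of all roots: 2.0000, 1.7678, 1.7678.
All moduli strictly greater than 1? Yes.
Verdict: Invertible.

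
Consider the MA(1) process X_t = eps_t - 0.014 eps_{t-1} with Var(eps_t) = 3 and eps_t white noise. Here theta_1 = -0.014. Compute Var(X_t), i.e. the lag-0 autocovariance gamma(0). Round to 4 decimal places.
\gamma(0) = 3.0006

For an MA(q) process X_t = eps_t + sum_i theta_i eps_{t-i} with
Var(eps_t) = sigma^2, the variance is
  gamma(0) = sigma^2 * (1 + sum_i theta_i^2).
  sum_i theta_i^2 = (-0.014)^2 = 0.000196.
  gamma(0) = 3 * (1 + 0.000196) = 3 * 1.000196 = 3.000588, which rounds to 3.0006.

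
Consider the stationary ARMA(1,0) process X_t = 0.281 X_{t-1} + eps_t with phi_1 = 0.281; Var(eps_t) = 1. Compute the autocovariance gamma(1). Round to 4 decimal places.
\gamma(1) = 0.3051

Multiply the model equation by X_{t-k} and take expectations. With theta_0 = psi_0 = 1 and psi_j the MA(infinity) weights, this gives
  gamma(k) - sum_i phi_i gamma(k-i) = c_k,
  c_k = sigma^2 * sum_{j=k..q} theta_j psi_{j-k}   (c_k = 0 for k > q),
using gamma(-m) = gamma(m).
Pure AR (q = 0): c_0 = sigma^2 = 1, c_k = 0 for k >= 1.
Equations for k = 0 and k = 1 (AR order 1):
  gamma(0) = phi_1 gamma(1) + c_0
  gamma(1) = phi_1 gamma(0) + c_1
Substituting the second into the first: gamma(0) (1 - phi_1^2) = c_0 + phi_1 c_1, so
  gamma(0) = c_0 / (1 - phi_1^2) = 1 / (1 - (0.281)^2) = 1 / 0.921039 = 1.08573.
  gamma(1) = phi_1 gamma(0) = (0.281)(1.08573) = 0.30509.
Therefore gamma(1) = 0.3051 (to 4 decimal places).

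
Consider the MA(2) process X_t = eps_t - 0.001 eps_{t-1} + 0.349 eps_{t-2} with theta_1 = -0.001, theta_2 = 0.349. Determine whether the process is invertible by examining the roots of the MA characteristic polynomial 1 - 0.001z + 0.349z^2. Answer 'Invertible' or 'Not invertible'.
\text{Invertible}

The MA(q) characteristic polynomial is P(z) = 1 - 0.001z + 0.349z^2.
Invertibility requires all roots to lie outside the unit circle, i.e. |z| > 1 for every root.
Set 1 + (-0.001) z + (0.349) z^2 = 0, i.e. a z^2 + b z + c = 0 with a = 0.349, b = -0.001, c = 1.
Discriminant D = b^2 - 4ac = (-0.001)^2 - 4*(0.349)*1 = 0.000001 - (1.396) = -1.395999.
D < 0, so the roots are the complex-conjugate pair z = (-b +/- i sqrt(-D)) / (2a) = 0.0014 +/- 1.6927i.
For a conjugate pair |z|^2 = z * conj(z) = (product of roots) = c/a = 1/(0.349) = 2.86533, so |z| = sqrt(2.86533) = 1.6927 for both roots.
Moduli of all roots: 1.6927, 1.6927.
All moduli strictly greater than 1? Yes.
Verdict: Invertible.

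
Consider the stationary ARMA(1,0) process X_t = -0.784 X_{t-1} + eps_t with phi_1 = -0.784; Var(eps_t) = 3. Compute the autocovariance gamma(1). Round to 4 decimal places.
\gamma(1) = -6.1036

Multiply the model equation by X_{t-k} and take expectations. With theta_0 = psi_0 = 1 and psi_j the MA(infinity) weights, this gives
  gamma(k) - sum_i phi_i gamma(k-i) = c_k,
  c_k = sigma^2 * sum_{j=k..q} theta_j psi_{j-k}   (c_k = 0 for k > q),
using gamma(-m) = gamma(m).
Pure AR (q = 0): c_0 = sigma^2 = 3, c_k = 0 for k >= 1.
Equations for k = 0 and k = 1 (AR order 1):
  gamma(0) = phi_1 gamma(1) + c_0
  gamma(1) = phi_1 gamma(0) + c_1
Substituting the second into the first: gamma(0) (1 - phi_1^2) = c_0 + phi_1 c_1, so
  gamma(0) = c_0 / (1 - phi_1^2) = 3 / (1 - (-0.784)^2) = 3 / 0.385344 = 7.785252.
  gamma(1) = phi_1 gamma(0) = (-0.784)(7.785252) = -6.103637.
Therefore gamma(1) = -6.1036 (to 4 decimal places).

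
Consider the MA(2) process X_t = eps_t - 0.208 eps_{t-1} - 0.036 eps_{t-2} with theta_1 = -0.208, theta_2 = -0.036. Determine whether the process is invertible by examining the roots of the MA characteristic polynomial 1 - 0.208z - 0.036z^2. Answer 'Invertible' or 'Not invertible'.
\text{Invertible}

The MA(q) characteristic polynomial is P(z) = 1 - 0.208z - 0.036z^2.
Invertibility requires all roots to lie outside the unit circle, i.e. |z| > 1 for every root.
Set 1 + (-0.208) z + (-0.036) z^2 = 0, i.e. a z^2 + b z + c = 0 with a = -0.036, b = -0.208, c = 1.
Discriminant D = b^2 - 4ac = (-0.208)^2 - 4*(-0.036)*1 = 0.043264 - (-0.144) = 0.187264.
D >= 0, so the roots are real: z = (-b +/- sqrt(D)) / (2a) = (0.208 +/- 0.43274) / (-0.072).
  z_1 = (0.208 + 0.43274) / (-0.072) = -8.8992,   |z_1| = 8.8992.
  z_2 = (0.208 - 0.43274) / (-0.072) = 3.1214,   |z_2| = 3.1214.
Moduli of all roots: 8.8992, 3.1214.
All moduli strictly greater than 1? Yes.
Verdict: Invertible.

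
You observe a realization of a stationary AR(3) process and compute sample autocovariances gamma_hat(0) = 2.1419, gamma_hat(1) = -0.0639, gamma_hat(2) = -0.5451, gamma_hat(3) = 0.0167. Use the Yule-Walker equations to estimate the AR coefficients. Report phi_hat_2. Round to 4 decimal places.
\hat\phi_{2} = -0.2560

The Yule-Walker equations for an AR(p) process read, in matrix form,
  Gamma_p phi = r_p,   with   (Gamma_p)_{ij} = gamma(|i - j|),
                       (r_p)_i = gamma(i),   i,j = 1..p.
Substitute the sample gammas (Toeplitz matrix and right-hand side of size 3):
  Gamma_p = [[2.1419, -0.0639, -0.5451], [-0.0639, 2.1419, -0.0639], [-0.5451, -0.0639, 2.1419]]
  r_p     = [-0.0639, -0.5451, 0.0167]
Written out (R1..R3):
  (R1) 2.1419 phi_1 - 0.0639 phi_2 - 0.5451 phi_3 = -0.0639
  (R2) -0.0639 phi_1 + 2.1419 phi_2 - 0.0639 phi_3 = -0.5451
  (R3) -0.5451 phi_1 - 0.0639 phi_2 + 2.1419 phi_3 = 0.0167
Gaussian elimination:
  R2 <- R2 - (-0.0639/2.1419) R1 = R2 - (-0.029833) R1:  2.139994 phi_2 - 0.080162 phi_3 = -0.547006
  R3 <- R3 - (-0.5451/2.1419) R1 = R3 - (-0.254494) R1:  -0.080162 phi_2 + 2.003175 phi_3 = 0.000438
  R3 <- R3 - (-0.080162/2.139994) R2 = R3 - (-0.037459) R2:  2.000173 phi_3 = -0.020052
Back-substitution:
  phi_hat_3 = -0.020052 / 2.000173 = -0.010025
  phi_hat_2 = (-0.547006 - (-0.080162)(-0.010025)) / 2.139994 = -0.255987
  phi_hat_1 = (-0.0639 - (-0.0639)(-0.255987) - (-0.5451)(-0.010025)) / 2.1419 = -0.040022
So phi_hat = [-0.0400, -0.2560, -0.0100].
Therefore phi_hat_2 = -0.2560.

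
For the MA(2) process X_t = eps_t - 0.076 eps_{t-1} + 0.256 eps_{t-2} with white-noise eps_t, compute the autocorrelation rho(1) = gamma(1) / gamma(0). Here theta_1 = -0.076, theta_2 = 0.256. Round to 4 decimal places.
\rho(1) = -0.0891

For an MA(q) process with theta_0 = 1, the autocovariance is
  gamma(k) = sigma^2 * sum_{i=0..q-k} theta_i * theta_{i+k},
and rho(k) = gamma(k) / gamma(0). Sigma^2 cancels.
  numerator   = (1)*(-0.076) + (-0.076)*(0.256) = -0.095456.
  denominator = (1)^2 + (-0.076)^2 + (0.256)^2 = 1.071312.
  rho(1) = -0.095456 / 1.071312 = -0.0891.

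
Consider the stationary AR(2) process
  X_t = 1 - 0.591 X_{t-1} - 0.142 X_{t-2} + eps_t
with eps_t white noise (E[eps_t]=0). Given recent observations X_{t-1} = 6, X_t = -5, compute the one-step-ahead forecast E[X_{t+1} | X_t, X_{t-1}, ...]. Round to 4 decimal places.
E[X_{t+1} \mid \mathcal F_t] = 3.1030

For an AR(p) model X_t = c + sum_i phi_i X_{t-i} + eps_t, the
one-step-ahead conditional mean is
  E[X_{t+1} | X_t, ...] = c + sum_i phi_i X_{t+1-i}.
Substitute known values:
  E[X_{t+1} | ...] = 1 + (-0.591) * (-5) + (-0.142) * (6)
                   = 3.1030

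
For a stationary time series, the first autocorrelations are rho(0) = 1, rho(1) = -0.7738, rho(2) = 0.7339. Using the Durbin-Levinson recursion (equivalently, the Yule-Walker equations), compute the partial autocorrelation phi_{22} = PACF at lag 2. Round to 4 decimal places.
\phi_{22} = 0.3368

The PACF at lag k is phi_{kk}, the last component of the solution
to the Yule-Walker system G_k phi = r_k where
  (G_k)_{ij} = rho(|i - j|), (r_k)_i = rho(i), i,j = 1..k.
Equivalently, Durbin-Levinson gives phi_{kk} iteratively:
  phi_{11} = rho(1)
  phi_{kk} = [rho(k) - sum_{j=1..k-1} phi_{k-1,j} rho(k-j)]
            / [1 - sum_{j=1..k-1} phi_{k-1,j} rho(j)],
  phi_{k,j} = phi_{k-1,j} - phi_{kk} phi_{k-1,k-j},  j = 1..k-1.
Step k = 1:
  phi_11 = rho(1) = -0.7738.
Step k = 2:
  phi_22 = [rho(2) - phi_11 rho(1)] / [1 - phi_11 rho(1)] = [0.7339 - (-0.7738)(-0.7738)] / [1 - (-0.7738)(-0.7738)]
         = 0.13513356 / 0.40123356 = 0.3368.
Therefore phi_{22} = 0.3368.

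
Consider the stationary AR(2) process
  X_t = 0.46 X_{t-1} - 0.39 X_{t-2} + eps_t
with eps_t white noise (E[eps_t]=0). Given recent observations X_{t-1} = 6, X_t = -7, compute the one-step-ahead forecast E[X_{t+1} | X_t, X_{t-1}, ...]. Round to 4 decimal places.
E[X_{t+1} \mid \mathcal F_t] = -5.5600

For an AR(p) model X_t = c + sum_i phi_i X_{t-i} + eps_t, the
one-step-ahead conditional mean is
  E[X_{t+1} | X_t, ...] = c + sum_i phi_i X_{t+1-i}.
Substitute known values:
  E[X_{t+1} | ...] = (0.46) * (-7) + (-0.39) * (6)
                   = -5.5600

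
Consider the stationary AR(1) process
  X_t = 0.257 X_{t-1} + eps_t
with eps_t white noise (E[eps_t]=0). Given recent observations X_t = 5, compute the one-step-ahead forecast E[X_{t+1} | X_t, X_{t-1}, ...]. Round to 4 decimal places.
E[X_{t+1} \mid \mathcal F_t] = 1.2850

For an AR(p) model X_t = c + sum_i phi_i X_{t-i} + eps_t, the
one-step-ahead conditional mean is
  E[X_{t+1} | X_t, ...] = c + sum_i phi_i X_{t+1-i}.
Substitute known values:
  E[X_{t+1} | ...] = (0.257) * (5)
                   = 1.2850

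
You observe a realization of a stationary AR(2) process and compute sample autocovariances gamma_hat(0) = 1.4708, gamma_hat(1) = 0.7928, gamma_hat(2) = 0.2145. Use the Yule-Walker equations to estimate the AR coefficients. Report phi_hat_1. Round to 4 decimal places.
\hat\phi_{1} = 0.6490

The Yule-Walker equations for an AR(p) process read, in matrix form,
  Gamma_p phi = r_p,   with   (Gamma_p)_{ij} = gamma(|i - j|),
                       (r_p)_i = gamma(i),   i,j = 1..p.
Substitute the sample gammas (Toeplitz matrix and right-hand side of size 2):
  Gamma_p = [[1.4708, 0.7928], [0.7928, 1.4708]]
  r_p     = [0.7928, 0.2145]
Written out:
  1.4708 phi_1 + 0.7928 phi_2 = 0.7928
  0.7928 phi_1 + 1.4708 phi_2 = 0.2145
Solve by Cramer's rule:
  det = gamma(0)^2 - gamma(1)^2 = (1.4708)^2 - (0.7928)^2 = 2.16325264 - 0.62853184 = 1.5347208
  phi_hat_1 = [gamma(1) gamma(0) - gamma(1) gamma(2)] / det = [(0.7928)(1.4708) - (0.7928)(0.2145)] / 1.5347208 = 0.99599464 / 1.5347208 = 0.649
  phi_hat_2 = [gamma(0) gamma(2) - gamma(1)^2] / det = [(1.4708)(0.2145) - (0.7928)^2] / 1.5347208 = -0.31304524 / 1.5347208 = -0.204
So phi_hat = [0.6490, -0.2040].
Therefore phi_hat_1 = 0.6490.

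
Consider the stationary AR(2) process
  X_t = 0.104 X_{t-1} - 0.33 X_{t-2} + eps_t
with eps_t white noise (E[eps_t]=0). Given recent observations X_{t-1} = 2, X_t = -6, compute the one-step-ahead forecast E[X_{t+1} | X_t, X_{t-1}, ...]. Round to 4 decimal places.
E[X_{t+1} \mid \mathcal F_t] = -1.2840

For an AR(p) model X_t = c + sum_i phi_i X_{t-i} + eps_t, the
one-step-ahead conditional mean is
  E[X_{t+1} | X_t, ...] = c + sum_i phi_i X_{t+1-i}.
Substitute known values:
  E[X_{t+1} | ...] = (0.104) * (-6) + (-0.33) * (2)
                   = -1.2840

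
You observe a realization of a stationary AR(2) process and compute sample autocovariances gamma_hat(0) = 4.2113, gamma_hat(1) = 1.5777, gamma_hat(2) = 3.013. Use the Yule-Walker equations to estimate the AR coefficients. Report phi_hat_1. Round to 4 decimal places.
\hat\phi_{1} = 0.1240

The Yule-Walker equations for an AR(p) process read, in matrix form,
  Gamma_p phi = r_p,   with   (Gamma_p)_{ij} = gamma(|i - j|),
                       (r_p)_i = gamma(i),   i,j = 1..p.
Substitute the sample gammas (Toeplitz matrix and right-hand side of size 2):
  Gamma_p = [[4.2113, 1.5777], [1.5777, 4.2113]]
  r_p     = [1.5777, 3.013]
Written out:
  4.2113 phi_1 + 1.5777 phi_2 = 1.5777
  1.5777 phi_1 + 4.2113 phi_2 = 3.013
Solve by Cramer's rule:
  det = gamma(0)^2 - gamma(1)^2 = (4.2113)^2 - (1.5777)^2 = 17.73504769 - 2.48913729 = 15.2459104
  phi_hat_1 = [gamma(1) gamma(0) - gamma(1) gamma(2)] / det = [(1.5777)(4.2113) - (1.5777)(3.013)] / 15.2459104 = 1.89055791 / 15.2459104 = 0.124
  phi_hat_2 = [gamma(0) gamma(2) - gamma(1)^2] / det = [(4.2113)(3.013) - (1.5777)^2] / 15.2459104 = 10.19950961 / 15.2459104 = 0.669
So phi_hat = [0.1240, 0.6690].
Therefore phi_hat_1 = 0.1240.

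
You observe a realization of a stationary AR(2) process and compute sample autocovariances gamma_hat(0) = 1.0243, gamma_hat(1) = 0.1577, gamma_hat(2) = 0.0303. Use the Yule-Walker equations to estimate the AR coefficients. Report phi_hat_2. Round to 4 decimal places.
\hat\phi_{2} = 0.0060

The Yule-Walker equations for an AR(p) process read, in matrix form,
  Gamma_p phi = r_p,   with   (Gamma_p)_{ij} = gamma(|i - j|),
                       (r_p)_i = gamma(i),   i,j = 1..p.
Substitute the sample gammas (Toeplitz matrix and right-hand side of size 2):
  Gamma_p = [[1.0243, 0.1577], [0.1577, 1.0243]]
  r_p     = [0.1577, 0.0303]
Written out:
  1.0243 phi_1 + 0.1577 phi_2 = 0.1577
  0.1577 phi_1 + 1.0243 phi_2 = 0.0303
Solve by Cramer's rule:
  det = gamma(0)^2 - gamma(1)^2 = (1.0243)^2 - (0.1577)^2 = 1.04919049 - 0.02486929 = 1.0243212
  phi_hat_1 = [gamma(1) gamma(0) - gamma(1) gamma(2)] / det = [(0.1577)(1.0243) - (0.1577)(0.0303)] / 1.0243212 = 0.1567538 / 1.0243212 = 0.153
  phi_hat_2 = [gamma(0) gamma(2) - gamma(1)^2] / det = [(1.0243)(0.0303) - (0.1577)^2] / 1.0243212 = 0.006167 / 1.0243212 = 0.006
So phi_hat = [0.1530, 0.0060].
Therefore phi_hat_2 = 0.0060.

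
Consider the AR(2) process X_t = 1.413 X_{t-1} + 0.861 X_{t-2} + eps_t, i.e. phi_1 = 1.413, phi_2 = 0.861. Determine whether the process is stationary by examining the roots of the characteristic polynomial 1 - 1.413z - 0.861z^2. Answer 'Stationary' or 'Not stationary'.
\text{Not stationary}

The AR(p) characteristic polynomial is P(z) = 1 - 1.413z - 0.861z^2.
Stationarity requires all roots to lie outside the unit circle, i.e. |z| > 1 for every root.
Set 1 + (-1.413) z + (-0.861) z^2 = 0, i.e. a z^2 + b z + c = 0 with a = -0.861, b = -1.413, c = 1.
Discriminant D = b^2 - 4ac = (-1.413)^2 - 4*(-0.861)*1 = 1.996569 - (-3.444) = 5.440569.
D >= 0, so the roots are real: z = (-b +/- sqrt(D)) / (2a) = (1.413 +/- 2.332503) / (-1.722).
  z_1 = (1.413 + 2.332503) / (-1.722) = -2.1751,   |z_1| = 2.1751.
  z_2 = (1.413 - 2.332503) / (-1.722) = 0.534,   |z_2| = 0.534.
Moduli of all roots: 2.1751, 0.5340.
All moduli strictly greater than 1? No.
Verdict: Not stationary.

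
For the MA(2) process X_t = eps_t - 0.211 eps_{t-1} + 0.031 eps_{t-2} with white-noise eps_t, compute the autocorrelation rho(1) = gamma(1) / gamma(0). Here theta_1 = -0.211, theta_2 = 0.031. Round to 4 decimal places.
\rho(1) = -0.2081

For an MA(q) process with theta_0 = 1, the autocovariance is
  gamma(k) = sigma^2 * sum_{i=0..q-k} theta_i * theta_{i+k},
and rho(k) = gamma(k) / gamma(0). Sigma^2 cancels.
  numerator   = (1)*(-0.211) + (-0.211)*(0.031) = -0.217541.
  denominator = (1)^2 + (-0.211)^2 + (0.031)^2 = 1.045482.
  rho(1) = -0.217541 / 1.045482 = -0.2081.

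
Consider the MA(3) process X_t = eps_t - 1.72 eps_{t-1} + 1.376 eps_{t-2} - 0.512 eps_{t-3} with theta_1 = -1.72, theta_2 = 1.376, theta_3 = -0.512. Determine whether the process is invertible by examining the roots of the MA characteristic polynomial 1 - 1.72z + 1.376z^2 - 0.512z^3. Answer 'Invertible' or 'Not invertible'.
\text{Invertible}

The MA(q) characteristic polynomial is P(z) = 1 - 1.72z + 1.376z^2 - 0.512z^3.
Invertibility requires all roots to lie outside the unit circle, i.e. |z| > 1 for every root.
Degree 3: look for a simple real root z0 first, then factor out (1 - z/z0) and solve the remaining quadratic.
Testing z0 = 1.25: P(1.25) = 1 + (-1.72)(1.25) + (1.376)(1.25)^2 + (-0.512)(1.25)^3
  = 1 + (-2.15) + (2.15) + (-1) = 0.  So z_0 = 1.25 is a root, |z_0| = 1.25.
Divide out the factor (1 - 0.8 z) = (1 - z/z0) (since 1/z0 = 0.8):
  P(z) = (1 - 0.8 z)(1 + (-0.92) z + (0.64) z^2)
  [check: z-coef -0.92 - (0.8) = -1.72; z^2-coef 0.64 - (0.8)(-0.92) = 1.376; z^3-coef -(0.8)(0.64) = -0.512.]
Remaining roots from the quadratic factor 1 + (-0.92) z + (0.64) z^2:
  Set 1 + (-0.92) z + (0.64) z^2 = 0, i.e. a z^2 + b z + c = 0 with a = 0.64, b = -0.92, c = 1.
  Discriminant D = b^2 - 4ac = (-0.92)^2 - 4*(0.64)*1 = 0.8464 - (2.56) = -1.7136.
  D < 0, so the roots are the complex-conjugate pair z = (-b +/- i sqrt(-D)) / (2a) = 0.7188 +/- 1.0227i.
  For a conjugate pair |z|^2 = z * conj(z) = (product of roots) = c/a = 1/(0.64) = 1.5625, so |z| = sqrt(1.5625) = 1.25 for both roots.
Moduli of all roots: 1.2500, 1.2500, 1.2500.
All moduli strictly greater than 1? Yes.
Verdict: Invertible.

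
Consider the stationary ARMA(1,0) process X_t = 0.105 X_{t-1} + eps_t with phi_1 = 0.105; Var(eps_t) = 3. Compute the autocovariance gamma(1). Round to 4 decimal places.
\gamma(1) = 0.3185

Multiply the model equation by X_{t-k} and take expectations. With theta_0 = psi_0 = 1 and psi_j the MA(infinity) weights, this gives
  gamma(k) - sum_i phi_i gamma(k-i) = c_k,
  c_k = sigma^2 * sum_{j=k..q} theta_j psi_{j-k}   (c_k = 0 for k > q),
using gamma(-m) = gamma(m).
Pure AR (q = 0): c_0 = sigma^2 = 3, c_k = 0 for k >= 1.
Equations for k = 0 and k = 1 (AR order 1):
  gamma(0) = phi_1 gamma(1) + c_0
  gamma(1) = phi_1 gamma(0) + c_1
Substituting the second into the first: gamma(0) (1 - phi_1^2) = c_0 + phi_1 c_1, so
  gamma(0) = c_0 / (1 - phi_1^2) = 3 / (1 - (0.105)^2) = 3 / 0.988975 = 3.033444.
  gamma(1) = phi_1 gamma(0) = (0.105)(3.033444) = 0.318512.
Therefore gamma(1) = 0.3185 (to 4 decimal places).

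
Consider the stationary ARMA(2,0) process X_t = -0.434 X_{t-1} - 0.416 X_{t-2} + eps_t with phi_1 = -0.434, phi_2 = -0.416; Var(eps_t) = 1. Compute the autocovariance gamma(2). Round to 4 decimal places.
\gamma(2) = -0.3777

Multiply the model equation by X_{t-k} and take expectations. With theta_0 = psi_0 = 1 and psi_j the MA(infinity) weights, this gives
  gamma(k) - sum_i phi_i gamma(k-i) = c_k,
  c_k = sigma^2 * sum_{j=k..q} theta_j psi_{j-k}   (c_k = 0 for k > q),
using gamma(-m) = gamma(m).
Pure AR (q = 0): c_0 = sigma^2 = 1, c_k = 0 for k >= 1.
Equations for k = 0, 1, 2 (AR order 2, c_2 = 0):
  (E0) gamma(0) = phi_1 gamma(1) + phi_2 gamma(2) + c_0
  (E1) gamma(1) = phi_1 gamma(0) + phi_2 gamma(1) + c_1
  (E2) gamma(2) = phi_1 gamma(1) + phi_2 gamma(0)
From (E1): gamma(1) = A gamma(0) + B with
  A = phi_1 / (1 - phi_2) = -0.434 / 1.416 = -0.306497,   B = c_1 / (1 - phi_2) = 0 / 1.416 = 0.
Insert (E2) into (E0): gamma(0) (1 - phi_2^2) = phi_1 (1 + phi_2) gamma(1) + c_0.
  phi_1 (1 + phi_2) = (-0.434)(0.584) = -0.253456,   1 - phi_2^2 = 0.826944.
Replace gamma(1) by A gamma(0) + B and collect gamma(0):
  gamma(0) [0.826944 - (-0.253456)(-0.306497)] = c_0 = 1
  gamma(0) * 0.74926 = 1
  gamma(0) = 1 / 0.74926 = 1.334649.
  gamma(1) = A gamma(0) = (-0.306497)(1.334649) = -0.409066.
  gamma(2) = phi_1 gamma(1) + phi_2 gamma(0) = (-0.434)(-0.409066) + (-0.416)(1.334649) = -0.377679.
Therefore gamma(2) = -0.3777 (to 4 decimal places).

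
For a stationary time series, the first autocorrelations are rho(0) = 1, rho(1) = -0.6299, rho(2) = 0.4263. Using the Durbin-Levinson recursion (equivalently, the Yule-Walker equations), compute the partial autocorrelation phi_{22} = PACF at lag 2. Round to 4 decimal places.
\phi_{22} = 0.0489

The PACF at lag k is phi_{kk}, the last component of the solution
to the Yule-Walker system G_k phi = r_k where
  (G_k)_{ij} = rho(|i - j|), (r_k)_i = rho(i), i,j = 1..k.
Equivalently, Durbin-Levinson gives phi_{kk} iteratively:
  phi_{11} = rho(1)
  phi_{kk} = [rho(k) - sum_{j=1..k-1} phi_{k-1,j} rho(k-j)]
            / [1 - sum_{j=1..k-1} phi_{k-1,j} rho(j)],
  phi_{k,j} = phi_{k-1,j} - phi_{kk} phi_{k-1,k-j},  j = 1..k-1.
Step k = 1:
  phi_11 = rho(1) = -0.6299.
Step k = 2:
  phi_22 = [rho(2) - phi_11 rho(1)] / [1 - phi_11 rho(1)] = [0.4263 - (-0.6299)(-0.6299)] / [1 - (-0.6299)(-0.6299)]
         = 0.02952599 / 0.60322599 = 0.0489.
Therefore phi_{22} = 0.0489.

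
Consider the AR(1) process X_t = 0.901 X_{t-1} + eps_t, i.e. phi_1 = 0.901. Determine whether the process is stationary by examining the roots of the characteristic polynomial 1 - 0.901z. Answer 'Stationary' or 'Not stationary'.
\text{Stationary}

The AR(p) characteristic polynomial is P(z) = 1 - 0.901z.
Stationarity requires all roots to lie outside the unit circle, i.e. |z| > 1 for every root.
This is linear in z: 1 + (-0.901) z = 0  =>  z = -1/(-0.901) = 1.109878,  |z| = 1.109878.
Moduli of all roots: 1.1099.
All moduli strictly greater than 1? Yes.
Verdict: Stationary.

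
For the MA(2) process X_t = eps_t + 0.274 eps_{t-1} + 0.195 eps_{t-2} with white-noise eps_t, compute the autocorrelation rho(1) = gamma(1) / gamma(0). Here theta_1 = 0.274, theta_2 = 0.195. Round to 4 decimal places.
\rho(1) = 0.2942

For an MA(q) process with theta_0 = 1, the autocovariance is
  gamma(k) = sigma^2 * sum_{i=0..q-k} theta_i * theta_{i+k},
and rho(k) = gamma(k) / gamma(0). Sigma^2 cancels.
  numerator   = (1)*(0.274) + (0.274)*(0.195) = 0.32743.
  denominator = (1)^2 + (0.274)^2 + (0.195)^2 = 1.113101.
  rho(1) = 0.32743 / 1.113101 = 0.2942.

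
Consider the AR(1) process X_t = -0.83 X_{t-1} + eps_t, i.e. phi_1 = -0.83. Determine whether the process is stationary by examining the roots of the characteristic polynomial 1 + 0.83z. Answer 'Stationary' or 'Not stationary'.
\text{Stationary}

The AR(p) characteristic polynomial is P(z) = 1 + 0.83z.
Stationarity requires all roots to lie outside the unit circle, i.e. |z| > 1 for every root.
This is linear in z: 1 + (0.83) z = 0  =>  z = -1/(0.83) = -1.204819,  |z| = 1.204819.
Moduli of all roots: 1.2048.
All moduli strictly greater than 1? Yes.
Verdict: Stationary.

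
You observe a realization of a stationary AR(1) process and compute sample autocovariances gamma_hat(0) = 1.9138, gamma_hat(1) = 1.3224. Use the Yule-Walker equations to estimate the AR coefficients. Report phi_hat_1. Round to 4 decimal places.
\hat\phi_{1} = 0.6910

The Yule-Walker equations for an AR(p) process read, in matrix form,
  Gamma_p phi = r_p,   with   (Gamma_p)_{ij} = gamma(|i - j|),
                       (r_p)_i = gamma(i),   i,j = 1..p.
Substitute the sample gammas (Toeplitz matrix and right-hand side of size 1):
  Gamma_p = [[1.9138]]
  r_p     = [1.3224]
With p = 1 this is the single equation gamma(0) phi_1 = gamma(1):
  phi_hat_1 = gamma(1) / gamma(0) = 1.3224 / 1.9138 = 0.6910.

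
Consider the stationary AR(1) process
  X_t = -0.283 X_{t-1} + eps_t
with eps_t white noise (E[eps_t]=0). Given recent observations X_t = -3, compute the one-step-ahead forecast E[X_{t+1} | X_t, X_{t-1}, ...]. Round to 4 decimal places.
E[X_{t+1} \mid \mathcal F_t] = 0.8490

For an AR(p) model X_t = c + sum_i phi_i X_{t-i} + eps_t, the
one-step-ahead conditional mean is
  E[X_{t+1} | X_t, ...] = c + sum_i phi_i X_{t+1-i}.
Substitute known values:
  E[X_{t+1} | ...] = (-0.283) * (-3)
                   = 0.8490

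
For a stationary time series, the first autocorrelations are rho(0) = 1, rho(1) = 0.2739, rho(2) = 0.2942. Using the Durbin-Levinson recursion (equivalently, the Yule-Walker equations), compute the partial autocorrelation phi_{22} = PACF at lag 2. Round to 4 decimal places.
\phi_{22} = 0.2370

The PACF at lag k is phi_{kk}, the last component of the solution
to the Yule-Walker system G_k phi = r_k where
  (G_k)_{ij} = rho(|i - j|), (r_k)_i = rho(i), i,j = 1..k.
Equivalently, Durbin-Levinson gives phi_{kk} iteratively:
  phi_{11} = rho(1)
  phi_{kk} = [rho(k) - sum_{j=1..k-1} phi_{k-1,j} rho(k-j)]
            / [1 - sum_{j=1..k-1} phi_{k-1,j} rho(j)],
  phi_{k,j} = phi_{k-1,j} - phi_{kk} phi_{k-1,k-j},  j = 1..k-1.
Step k = 1:
  phi_11 = rho(1) = 0.2739.
Step k = 2:
  phi_22 = [rho(2) - phi_11 rho(1)] / [1 - phi_11 rho(1)] = [0.2942 - (0.2739)(0.2739)] / [1 - (0.2739)(0.2739)]
         = 0.21917879 / 0.92497879 = 0.237.
Therefore phi_{22} = 0.2370.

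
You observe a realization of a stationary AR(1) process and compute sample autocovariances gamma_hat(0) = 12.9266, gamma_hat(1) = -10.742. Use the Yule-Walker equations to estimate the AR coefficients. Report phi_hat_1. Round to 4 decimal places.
\hat\phi_{1} = -0.8310

The Yule-Walker equations for an AR(p) process read, in matrix form,
  Gamma_p phi = r_p,   with   (Gamma_p)_{ij} = gamma(|i - j|),
                       (r_p)_i = gamma(i),   i,j = 1..p.
Substitute the sample gammas (Toeplitz matrix and right-hand side of size 1):
  Gamma_p = [[12.9266]]
  r_p     = [-10.742]
With p = 1 this is the single equation gamma(0) phi_1 = gamma(1):
  phi_hat_1 = gamma(1) / gamma(0) = -10.742 / 12.9266 = -0.8310.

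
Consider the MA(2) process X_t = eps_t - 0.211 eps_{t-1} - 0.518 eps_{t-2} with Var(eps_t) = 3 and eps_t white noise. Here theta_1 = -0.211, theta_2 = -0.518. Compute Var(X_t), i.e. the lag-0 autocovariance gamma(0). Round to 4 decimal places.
\gamma(0) = 3.9385

For an MA(q) process X_t = eps_t + sum_i theta_i eps_{t-i} with
Var(eps_t) = sigma^2, the variance is
  gamma(0) = sigma^2 * (1 + sum_i theta_i^2).
  sum_i theta_i^2 = (-0.211)^2 + (-0.518)^2 = 0.044521 + 0.268324 = 0.312845.
  gamma(0) = 3 * (1 + 0.312845) = 3 * 1.312845 = 3.938535, which rounds to 3.9385.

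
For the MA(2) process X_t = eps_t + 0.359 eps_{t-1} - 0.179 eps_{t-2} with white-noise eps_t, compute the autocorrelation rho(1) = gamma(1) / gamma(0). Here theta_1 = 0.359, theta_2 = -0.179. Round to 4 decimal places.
\rho(1) = 0.2539

For an MA(q) process with theta_0 = 1, the autocovariance is
  gamma(k) = sigma^2 * sum_{i=0..q-k} theta_i * theta_{i+k},
and rho(k) = gamma(k) / gamma(0). Sigma^2 cancels.
  numerator   = (1)*(0.359) + (0.359)*(-0.179) = 0.294739.
  denominator = (1)^2 + (0.359)^2 + (-0.179)^2 = 1.160922.
  rho(1) = 0.294739 / 1.160922 = 0.2539.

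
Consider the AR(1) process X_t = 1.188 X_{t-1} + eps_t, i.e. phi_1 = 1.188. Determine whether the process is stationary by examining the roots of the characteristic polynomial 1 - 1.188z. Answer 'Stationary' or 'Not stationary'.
\text{Not stationary}

The AR(p) characteristic polynomial is P(z) = 1 - 1.188z.
Stationarity requires all roots to lie outside the unit circle, i.e. |z| > 1 for every root.
This is linear in z: 1 + (-1.188) z = 0  =>  z = -1/(-1.188) = 0.841751,  |z| = 0.841751.
Moduli of all roots: 0.8418.
All moduli strictly greater than 1? No.
Verdict: Not stationary.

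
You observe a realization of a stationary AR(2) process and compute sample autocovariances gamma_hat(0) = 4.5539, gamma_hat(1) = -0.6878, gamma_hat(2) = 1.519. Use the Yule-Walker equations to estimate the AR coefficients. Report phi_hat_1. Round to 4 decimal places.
\hat\phi_{1} = -0.1030

The Yule-Walker equations for an AR(p) process read, in matrix form,
  Gamma_p phi = r_p,   with   (Gamma_p)_{ij} = gamma(|i - j|),
                       (r_p)_i = gamma(i),   i,j = 1..p.
Substitute the sample gammas (Toeplitz matrix and right-hand side of size 2):
  Gamma_p = [[4.5539, -0.6878], [-0.6878, 4.5539]]
  r_p     = [-0.6878, 1.519]
Written out:
  4.5539 phi_1 - 0.6878 phi_2 = -0.6878
  -0.6878 phi_1 + 4.5539 phi_2 = 1.519
Solve by Cramer's rule:
  det = gamma(0)^2 - gamma(1)^2 = (4.5539)^2 - (-0.6878)^2 = 20.73800521 - 0.47306884 = 20.26493637
  phi_hat_1 = [gamma(1) gamma(0) - gamma(1) gamma(2)] / det = [(-0.6878)(4.5539) - (-0.6878)(1.519)] / 20.26493637 = -2.08740422 / 20.26493637 = -0.103
  phi_hat_2 = [gamma(0) gamma(2) - gamma(1)^2] / det = [(4.5539)(1.519) - (-0.6878)^2] / 20.26493637 = 6.44430526 / 20.26493637 = 0.318
So phi_hat = [-0.1030, 0.3180].
Therefore phi_hat_1 = -0.1030.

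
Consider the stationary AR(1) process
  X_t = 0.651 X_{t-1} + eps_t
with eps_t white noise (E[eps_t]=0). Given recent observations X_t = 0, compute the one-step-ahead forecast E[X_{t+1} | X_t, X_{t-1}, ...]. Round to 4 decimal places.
E[X_{t+1} \mid \mathcal F_t] = 0.0000

For an AR(p) model X_t = c + sum_i phi_i X_{t-i} + eps_t, the
one-step-ahead conditional mean is
  E[X_{t+1} | X_t, ...] = c + sum_i phi_i X_{t+1-i}.
Substitute known values:
  E[X_{t+1} | ...] = (0.651) * (0)
                   = 0.0000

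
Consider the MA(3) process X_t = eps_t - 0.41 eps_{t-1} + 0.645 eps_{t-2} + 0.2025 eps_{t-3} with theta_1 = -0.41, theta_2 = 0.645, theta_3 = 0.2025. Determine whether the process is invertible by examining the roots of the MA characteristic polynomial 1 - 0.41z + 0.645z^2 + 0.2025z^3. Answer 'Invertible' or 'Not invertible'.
\text{Invertible}

The MA(q) characteristic polynomial is P(z) = 1 - 0.41z + 0.645z^2 + 0.2025z^3.
Invertibility requires all roots to lie outside the unit circle, i.e. |z| > 1 for every root.
Degree 3: look for a simple real root z0 first, then factor out (1 - z/z0) and solve the remaining quadratic.
Testing z0 = -4: P(-4) = 1 + (-0.41)(-4) + (0.645)(-4)^2 + (0.2025)(-4)^3
  = 1 + (1.64) + (10.32) + (-12.96) = 0.  So z_0 = -4 is a root, |z_0| = 4.
Divide out the factor (1 + 0.25 z) = (1 - z/z0) (since 1/z0 = -0.25):
  P(z) = (1 + 0.25 z)(1 + (-0.66) z + (0.81) z^2)
  [check: z-coef -0.66 - (-0.25) = -0.41; z^2-coef 0.81 - (-0.25)(-0.66) = 0.645; z^3-coef -(-0.25)(0.81) = 0.2025.]
Remaining roots from the quadratic factor 1 + (-0.66) z + (0.81) z^2:
  Set 1 + (-0.66) z + (0.81) z^2 = 0, i.e. a z^2 + b z + c = 0 with a = 0.81, b = -0.66, c = 1.
  Discriminant D = b^2 - 4ac = (-0.66)^2 - 4*(0.81)*1 = 0.4356 - (3.24) = -2.8044.
  D < 0, so the roots are the complex-conjugate pair z = (-b +/- i sqrt(-D)) / (2a) = 0.4074 +/- 1.0337i.
  For a conjugate pair |z|^2 = z * conj(z) = (product of roots) = c/a = 1/(0.81) = 1.234568, so |z| = sqrt(1.234568) = 1.1111 for both roots.
Moduli of all roots: 4.0000, 1.1111, 1.1111.
All moduli strictly greater than 1? Yes.
Verdict: Invertible.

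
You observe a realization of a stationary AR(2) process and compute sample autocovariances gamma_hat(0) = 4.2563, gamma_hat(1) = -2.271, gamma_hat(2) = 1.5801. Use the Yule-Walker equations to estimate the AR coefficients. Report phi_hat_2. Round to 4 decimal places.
\hat\phi_{2} = 0.1210

The Yule-Walker equations for an AR(p) process read, in matrix form,
  Gamma_p phi = r_p,   with   (Gamma_p)_{ij} = gamma(|i - j|),
                       (r_p)_i = gamma(i),   i,j = 1..p.
Substitute the sample gammas (Toeplitz matrix and right-hand side of size 2):
  Gamma_p = [[4.2563, -2.271], [-2.271, 4.2563]]
  r_p     = [-2.271, 1.5801]
Written out:
  4.2563 phi_1 - 2.271 phi_2 = -2.271
  -2.271 phi_1 + 4.2563 phi_2 = 1.5801
Solve by Cramer's rule:
  det = gamma(0)^2 - gamma(1)^2 = (4.2563)^2 - (-2.271)^2 = 18.11608969 - 5.157441 = 12.95864869
  phi_hat_1 = [gamma(1) gamma(0) - gamma(1) gamma(2)] / det = [(-2.271)(4.2563) - (-2.271)(1.5801)] / 12.95864869 = -6.0776502 / 12.95864869 = -0.469
  phi_hat_2 = [gamma(0) gamma(2) - gamma(1)^2] / det = [(4.2563)(1.5801) - (-2.271)^2] / 12.95864869 = 1.56793863 / 12.95864869 = 0.121
So phi_hat = [-0.4690, 0.1210].
Therefore phi_hat_2 = 0.1210.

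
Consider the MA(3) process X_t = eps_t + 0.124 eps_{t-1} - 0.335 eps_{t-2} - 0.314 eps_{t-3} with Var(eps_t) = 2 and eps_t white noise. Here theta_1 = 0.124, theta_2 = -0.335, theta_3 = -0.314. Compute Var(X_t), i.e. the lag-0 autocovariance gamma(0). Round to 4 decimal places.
\gamma(0) = 2.4524

For an MA(q) process X_t = eps_t + sum_i theta_i eps_{t-i} with
Var(eps_t) = sigma^2, the variance is
  gamma(0) = sigma^2 * (1 + sum_i theta_i^2).
  sum_i theta_i^2 = (0.124)^2 + (-0.335)^2 + (-0.314)^2 = 0.015376 + 0.112225 + 0.098596 = 0.226197.
  gamma(0) = 2 * (1 + 0.226197) = 2 * 1.226197 = 2.452394, which rounds to 2.4524.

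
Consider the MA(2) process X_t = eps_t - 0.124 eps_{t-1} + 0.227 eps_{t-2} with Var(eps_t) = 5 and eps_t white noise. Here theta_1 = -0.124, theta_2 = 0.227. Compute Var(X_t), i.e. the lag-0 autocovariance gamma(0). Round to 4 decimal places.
\gamma(0) = 5.3345

For an MA(q) process X_t = eps_t + sum_i theta_i eps_{t-i} with
Var(eps_t) = sigma^2, the variance is
  gamma(0) = sigma^2 * (1 + sum_i theta_i^2).
  sum_i theta_i^2 = (-0.124)^2 + (0.227)^2 = 0.015376 + 0.051529 = 0.066905.
  gamma(0) = 5 * (1 + 0.066905) = 5 * 1.066905 = 5.334525, which rounds to 5.3345.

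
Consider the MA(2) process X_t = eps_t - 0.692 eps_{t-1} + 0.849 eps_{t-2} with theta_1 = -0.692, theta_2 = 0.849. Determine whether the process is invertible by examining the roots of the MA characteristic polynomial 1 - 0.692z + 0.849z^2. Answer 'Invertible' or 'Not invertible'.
\text{Invertible}

The MA(q) characteristic polynomial is P(z) = 1 - 0.692z + 0.849z^2.
Invertibility requires all roots to lie outside the unit circle, i.e. |z| > 1 for every root.
Set 1 + (-0.692) z + (0.849) z^2 = 0, i.e. a z^2 + b z + c = 0 with a = 0.849, b = -0.692, c = 1.
Discriminant D = b^2 - 4ac = (-0.692)^2 - 4*(0.849)*1 = 0.478864 - (3.396) = -2.917136.
D < 0, so the roots are the complex-conjugate pair z = (-b +/- i sqrt(-D)) / (2a) = 0.4075 +/- 1.0059i.
For a conjugate pair |z|^2 = z * conj(z) = (product of roots) = c/a = 1/(0.849) = 1.177856, so |z| = sqrt(1.177856) = 1.0853 for both roots.
Moduli of all roots: 1.0853, 1.0853.
All moduli strictly greater than 1? Yes.
Verdict: Invertible.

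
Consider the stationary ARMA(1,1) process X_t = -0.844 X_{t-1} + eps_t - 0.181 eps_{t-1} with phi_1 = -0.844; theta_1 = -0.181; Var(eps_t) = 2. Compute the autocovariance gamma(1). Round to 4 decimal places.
\gamma(1) = -8.2150

Multiply the model equation by X_{t-k} and take expectations. With theta_0 = psi_0 = 1 and psi_j the MA(infinity) weights, this gives
  gamma(k) - sum_i phi_i gamma(k-i) = c_k,
  c_k = sigma^2 * sum_{j=k..q} theta_j psi_{j-k}   (c_k = 0 for k > q),
using gamma(-m) = gamma(m).
psi-weights needed (psi_j = theta_j + sum_i phi_i psi_{j-i}):
  psi_1 = theta_1 + phi_1 = -0.181 + (-0.844) = -1.025
Right-hand sides:
  c_0 = sigma^2 (1 + theta_1 psi_1) = 2 * (1 + (-0.181)(-1.025)) = 2 * 1.185525 = 2.37105
  c_1 = sigma^2 theta_1 = 2 * (-0.181) = -0.362
  c_2 = 0
Equations for k = 0 and k = 1 (AR order 1):
  gamma(0) = phi_1 gamma(1) + c_0
  gamma(1) = phi_1 gamma(0) + c_1
Substituting the second into the first: gamma(0) (1 - phi_1^2) = c_0 + phi_1 c_1, so
  gamma(0) = (c_0 + phi_1 c_1) / (1 - phi_1^2) = (2.37105 + (-0.844)(-0.362)) / (1 - (-0.844)^2) = 2.676578 / 0.287664 = 9.304529.
  gamma(1) = phi_1 gamma(0) + c_1 = (-0.844)(9.304529) + (-0.362) = -8.215022.
Therefore gamma(1) = -8.2150 (to 4 decimal places).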